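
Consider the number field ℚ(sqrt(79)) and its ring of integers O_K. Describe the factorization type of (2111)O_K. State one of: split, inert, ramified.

Since 79 ≢ 1 mod 4, the ring of integers is ℤ[√79] with discriminant 4·79 = 316.
Since gcd(2111, 316) = 1 the prime 2111 does not ramify.
Compute (79/2111) via Euler: 79^((2111-1)/2) mod 2111 = 1, so (79/2111) = 1.
Legendre symbol 1 ⇒ 2111 is split.

split — (2111) = 𝔭₁𝔭₂ with 𝔭₁ ≠ 𝔭₂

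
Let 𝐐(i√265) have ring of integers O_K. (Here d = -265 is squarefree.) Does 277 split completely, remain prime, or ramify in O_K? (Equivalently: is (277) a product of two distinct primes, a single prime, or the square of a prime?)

split — (277) = 𝔭₁𝔭₂ with 𝔭₁ ≠ 𝔭₂

d = -265 ≡ 3 (mod 4), so O_K = ℤ[√-265] and disc(K) = 4d = -1060.
Since gcd(277, -1060) = 1 the prime 277 does not ramify.
Compute (-265/277) via Euler: 12^((277-1)/2) mod 277 = 1, so (-265/277) = 1.
Legendre symbol 1 ⇒ 277 is split.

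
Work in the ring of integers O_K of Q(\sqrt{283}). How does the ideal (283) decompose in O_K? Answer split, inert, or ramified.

d = 283 ≡ 3 (mod 4), so O_K = ℤ[√283] and disc(K) = 4d = 1132.
disc(K) = 1132 = 283·4, so p = 283 is ramified.

ramifies in O_K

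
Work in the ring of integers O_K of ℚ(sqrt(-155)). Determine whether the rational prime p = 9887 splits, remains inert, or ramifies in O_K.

d = -155 ≡ 1 (mod 4), so O_K = ℤ[(1+√-155)/2] and disc(K) = d = -155.
disc(K) = -155 is not divisible by 9887; 9887 is unramified.
Euler's criterion: (-155)^4943 mod 9887 = 1. Thus (-155|9887) = 1.
Legendre symbol 1 ⇒ 9887 is split.

9887 splits in O_K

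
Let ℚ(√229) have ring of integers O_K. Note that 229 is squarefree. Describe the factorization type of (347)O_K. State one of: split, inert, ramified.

Since 229 ≡ 1 mod 4, the ring of integers is ℤ[(1+√229)/2] with discriminant 229.
Since gcd(347, 229) = 1 the prime 347 does not ramify.
(229/347) = 229^173 mod 347 = 1, giving Legendre symbol 1.
(229/347) = 1, so 347 splits.

split — (347) = 𝔭₁𝔭₂ with 𝔭₁ ≠ 𝔭₂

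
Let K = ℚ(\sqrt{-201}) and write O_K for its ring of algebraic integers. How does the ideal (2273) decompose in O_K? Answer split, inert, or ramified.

inert

Since -201 ≢ 1 mod 4, the ring of integers is ℤ[√-201] with discriminant 4·(-201) = -804.
2273 ∤ -804, so 2273 is unramified.
Compute (-201/2273) via Euler: 2072^((2273-1)/2) mod 2273 = 2272, so (-201/2273) = -1.
d is a non-residue mod p, hence 2273 remains inert in O_K.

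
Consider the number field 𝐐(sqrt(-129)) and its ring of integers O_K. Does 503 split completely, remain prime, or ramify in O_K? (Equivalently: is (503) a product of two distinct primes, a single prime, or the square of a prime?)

Since -129 ≢ 1 mod 4, the ring of integers is ℤ[√-129] with discriminant 4·(-129) = -516.
Since gcd(503, -516) = 1 the prime 503 does not ramify.
Compute (-129/503) via Euler: 374^((503-1)/2) mod 503 = 502, so (-129/503) = -1.
(-129/503) = -1, so 503 is inert.

remains prime (inert)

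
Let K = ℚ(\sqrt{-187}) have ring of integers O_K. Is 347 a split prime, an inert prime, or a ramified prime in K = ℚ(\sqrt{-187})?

splits completely

Since -187 ≡ 1 mod 4, the ring of integers is ℤ[(1+√-187)/2] with discriminant -187.
disc(K) = -187 is not divisible by 347; 347 is unramified.
Legendre symbol by Euler's criterion: (-187/347) ≡ (-187)^173 ≡ 1 (mod 347), i.e. (-187/347) = 1.
(-187/347) = 1, so 347 splits.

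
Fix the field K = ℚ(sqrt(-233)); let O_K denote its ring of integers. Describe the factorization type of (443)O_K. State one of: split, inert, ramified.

remains prime (inert)

Since -233 ≢ 1 mod 4, the ring of integers is ℤ[√-233] with discriminant 4·(-233) = -932.
Since gcd(443, -932) = 1 the prime 443 does not ramify.
Euler's criterion: (-233)^221 mod 443 = 442. Thus (-233|443) = -1.
Legendre symbol -1 ⇒ 443 is inert.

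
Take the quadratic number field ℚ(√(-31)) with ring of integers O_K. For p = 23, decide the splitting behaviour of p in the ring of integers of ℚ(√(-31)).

p is inert

-31 mod 4 = 1, hence disc K = -31 and O_K = ℤ[(1+√-31)/2].
Since gcd(23, -31) = 1 the prime 23 does not ramify.
Euler's criterion: (-31)^11 mod 23 = 22. Thus (-31|23) = -1.
(-31/23) = -1, so 23 is inert.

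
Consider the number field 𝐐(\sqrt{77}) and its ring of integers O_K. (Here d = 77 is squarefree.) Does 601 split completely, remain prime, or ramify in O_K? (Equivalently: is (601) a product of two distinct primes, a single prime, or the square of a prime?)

601 splits in O_K

d = 77 ≡ 1 (mod 4), so O_K = ℤ[(1+√77)/2] and disc(K) = d = 77.
601 ∤ 77, so 601 is unramified.
Legendre symbol by Euler's criterion: (77/601) ≡ 77^300 ≡ 1 (mod 601), i.e. (77/601) = 1.
Legendre symbol 1 ⇒ 601 is split.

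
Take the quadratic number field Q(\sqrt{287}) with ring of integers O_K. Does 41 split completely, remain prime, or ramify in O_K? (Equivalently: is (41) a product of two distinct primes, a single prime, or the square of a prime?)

d = 287 ≡ 3 (mod 4), so O_K = ℤ[√287] and disc(K) = 4d = 1148.
41 divides disc(K) = 1148, so 41 ramifies.

41 is ramified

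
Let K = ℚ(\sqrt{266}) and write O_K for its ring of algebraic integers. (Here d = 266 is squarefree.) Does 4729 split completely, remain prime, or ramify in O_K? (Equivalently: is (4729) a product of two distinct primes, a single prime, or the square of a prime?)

split

266 mod 4 = 2, hence disc K = 4·266 = 1064 and O_K = ℤ[√266].
4729 ∤ 1064, so 4729 is unramified.
Legendre symbol by Euler's criterion: (266/4729) ≡ 266^2364 ≡ 1 (mod 4729), i.e. (266/4729) = 1.
(266/4729) = 1, so 4729 splits.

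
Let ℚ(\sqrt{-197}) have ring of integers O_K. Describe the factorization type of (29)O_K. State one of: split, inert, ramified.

Since -197 ≢ 1 mod 4, the ring of integers is ℤ[√-197] with discriminant 4·(-197) = -788.
disc(K) = -788 is not divisible by 29; 29 is unramified.
Compute (-197/29) via Euler: 6^((29-1)/2) mod 29 = 1, so (-197/29) = 1.
Legendre symbol 1 ⇒ 29 is split.

splits completely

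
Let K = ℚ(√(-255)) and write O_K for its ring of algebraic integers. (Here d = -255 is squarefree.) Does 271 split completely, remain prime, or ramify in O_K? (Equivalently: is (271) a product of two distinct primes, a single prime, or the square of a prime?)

splits completely

Since -255 ≡ 1 mod 4, the ring of integers is ℤ[(1+√-255)/2] with discriminant -255.
disc(K) = -255 is not divisible by 271; 271 is unramified.
Euler's criterion: (-255)^135 mod 271 = 1. Thus (-255|271) = 1.
d is a quadratic residue mod p, hence 271 splits in O_K.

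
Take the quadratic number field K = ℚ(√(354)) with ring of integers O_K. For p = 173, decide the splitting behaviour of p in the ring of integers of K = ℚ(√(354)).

d = 354 ≡ 2 (mod 4), so O_K = ℤ[√354] and disc(K) = 4d = 1416.
173 ∤ 1416, so 173 is unramified.
Compute (354/173) via Euler: 8^((173-1)/2) mod 173 = 172, so (354/173) = -1.
(354/173) = -1, so 173 is inert.

p is inert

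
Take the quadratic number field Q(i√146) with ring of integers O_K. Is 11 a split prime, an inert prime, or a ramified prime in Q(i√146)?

-146 mod 4 = 2, hence disc K = 4·(-146) = -584 and O_K = ℤ[√-146].
disc(K) = -584 is not divisible by 11; 11 is unramified.
Euler's criterion: (-146)^5 mod 11 = 10. Thus (-146|11) = -1.
Legendre symbol -1 ⇒ 11 is inert.

inert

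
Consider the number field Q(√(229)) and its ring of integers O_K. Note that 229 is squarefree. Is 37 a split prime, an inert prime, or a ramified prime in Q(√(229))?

Since 229 ≡ 1 mod 4, the ring of integers is ℤ[(1+√229)/2] with discriminant 229.
Since gcd(37, 229) = 1 the prime 37 does not ramify.
Euler's criterion: 229^18 mod 37 = 1. Thus (229|37) = 1.
Legendre symbol 1 ⇒ 37 is split.

p splits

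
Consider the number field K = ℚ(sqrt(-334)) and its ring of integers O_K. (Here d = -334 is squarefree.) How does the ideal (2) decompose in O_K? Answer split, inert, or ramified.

Since -334 ≢ 1 mod 4, the ring of integers is ℤ[√-334] with discriminant 4·(-334) = -1336.
Ramification test: 2 | -1336. The prime 2 ramifies in K.

p ramifies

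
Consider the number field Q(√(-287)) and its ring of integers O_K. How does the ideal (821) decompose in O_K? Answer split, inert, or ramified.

d = -287 ≡ 1 (mod 4), so O_K = ℤ[(1+√-287)/2] and disc(K) = d = -287.
Since gcd(821, -287) = 1 the prime 821 does not ramify.
(-287/821) = 534^410 mod 821 = 1, giving Legendre symbol 1.
Legendre symbol 1 ⇒ 821 is split.

821 splits in O_K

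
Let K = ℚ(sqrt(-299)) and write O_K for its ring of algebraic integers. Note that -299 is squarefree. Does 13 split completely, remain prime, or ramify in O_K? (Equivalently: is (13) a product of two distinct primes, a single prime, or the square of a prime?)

ramifies in O_K

-299 mod 4 = 1, hence disc K = -299 and O_K = ℤ[(1+√-299)/2].
disc(K) = -299 = 13·(-23), so p = 13 is ramified.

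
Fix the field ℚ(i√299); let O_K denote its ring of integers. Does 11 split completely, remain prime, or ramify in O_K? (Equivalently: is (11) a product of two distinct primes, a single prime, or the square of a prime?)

d = -299 ≡ 1 (mod 4), so O_K = ℤ[(1+√-299)/2] and disc(K) = d = -299.
11 ∤ -299, so 11 is unramified.
Compute (-299/11) via Euler: 9^((11-1)/2) mod 11 = 1, so (-299/11) = 1.
d is a quadratic residue mod p, hence 11 splits in O_K.

splits completely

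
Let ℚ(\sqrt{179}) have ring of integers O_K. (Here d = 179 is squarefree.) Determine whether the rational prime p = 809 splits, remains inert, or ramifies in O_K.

809 splits in O_K

d = 179 ≡ 3 (mod 4), so O_K = ℤ[√179] and disc(K) = 4d = 716.
disc(K) = 716 is not divisible by 809; 809 is unramified.
(179/809) = 179^404 mod 809 = 1, giving Legendre symbol 1.
(179/809) = 1, so 809 splits.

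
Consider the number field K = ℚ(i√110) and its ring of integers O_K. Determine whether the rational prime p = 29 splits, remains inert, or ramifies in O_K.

29 splits in O_K

d = -110 ≡ 2 (mod 4), so O_K = ℤ[√-110] and disc(K) = 4d = -440.
29 ∤ -440, so 29 is unramified.
(-110/29) = 6^14 mod 29 = 1, giving Legendre symbol 1.
(-110/29) = 1, so 29 splits.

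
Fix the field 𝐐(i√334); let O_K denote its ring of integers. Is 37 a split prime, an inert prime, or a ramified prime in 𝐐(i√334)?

-334 mod 4 = 2, hence disc K = 4·(-334) = -1336 and O_K = ℤ[√-334].
Since gcd(37, -1336) = 1 the prime 37 does not ramify.
(-334/37) = 36^18 mod 37 = 1, giving Legendre symbol 1.
Legendre symbol 1 ⇒ 37 is split.

splits completely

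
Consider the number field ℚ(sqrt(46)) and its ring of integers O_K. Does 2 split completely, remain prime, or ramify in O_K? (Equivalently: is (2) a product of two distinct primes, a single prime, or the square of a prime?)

ramified

d = 46 ≡ 2 (mod 4), so O_K = ℤ[√46] and disc(K) = 4d = 184.
Ramification test: 2 | 184. The prime 2 ramifies in K.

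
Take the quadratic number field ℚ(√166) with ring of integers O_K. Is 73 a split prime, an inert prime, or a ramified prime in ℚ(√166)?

d = 166 ≡ 2 (mod 4), so O_K = ℤ[√166] and disc(K) = 4d = 664.
Since gcd(73, 664) = 1 the prime 73 does not ramify.
Compute (166/73) via Euler: 20^((73-1)/2) mod 73 = 72, so (166/73) = -1.
d is a non-residue mod p, hence 73 remains inert in O_K.

remains prime (inert)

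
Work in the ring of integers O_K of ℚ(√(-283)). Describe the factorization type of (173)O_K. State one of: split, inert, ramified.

p is inert

-283 mod 4 = 1, hence disc K = -283 and O_K = ℤ[(1+√-283)/2].
disc(K) = -283 is not divisible by 173; 173 is unramified.
Euler's criterion: (-283)^86 mod 173 = 172. Thus (-283|173) = -1.
(-283/173) = -1, so 173 is inert.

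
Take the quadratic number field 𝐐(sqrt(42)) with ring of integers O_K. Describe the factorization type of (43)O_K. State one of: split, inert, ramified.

42 mod 4 = 2, hence disc K = 4·42 = 168 and O_K = ℤ[√42].
43 ∤ 168, so 43 is unramified.
Legendre symbol by Euler's criterion: (42/43) ≡ 42^21 ≡ 42 (mod 43), i.e. (42/43) = -1.
d is a non-residue mod p, hence 43 remains inert in O_K.

remains prime (inert)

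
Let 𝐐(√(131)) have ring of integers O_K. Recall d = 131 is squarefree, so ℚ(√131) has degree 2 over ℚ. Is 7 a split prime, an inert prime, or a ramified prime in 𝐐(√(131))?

131 mod 4 = 3, hence disc K = 4·131 = 524 and O_K = ℤ[√131].
disc(K) = 524 is not divisible by 7; 7 is unramified.
Compute (131/7) via Euler: 5^((7-1)/2) mod 7 = 6, so (131/7) = -1.
d is a non-residue mod p, hence 7 remains inert in O_K.

inert — (7) stays prime in O_K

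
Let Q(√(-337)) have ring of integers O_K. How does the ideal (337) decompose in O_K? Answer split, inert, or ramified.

ramified

d = -337 ≡ 3 (mod 4), so O_K = ℤ[√-337] and disc(K) = 4d = -1348.
Ramification test: 337 | -1348. The prime 337 ramifies in K.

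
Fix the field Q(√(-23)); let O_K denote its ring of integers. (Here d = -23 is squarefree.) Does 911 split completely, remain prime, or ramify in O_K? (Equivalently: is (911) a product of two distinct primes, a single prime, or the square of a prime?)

inert — (911) stays prime in O_K

Since -23 ≡ 1 mod 4, the ring of integers is ℤ[(1+√-23)/2] with discriminant -23.
Since gcd(911, -23) = 1 the prime 911 does not ramify.
Euler's criterion: (-23)^455 mod 911 = 910. Thus (-23|911) = -1.
Legendre symbol -1 ⇒ 911 is inert.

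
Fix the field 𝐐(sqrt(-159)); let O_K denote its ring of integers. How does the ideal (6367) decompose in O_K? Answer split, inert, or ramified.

6367 splits in O_K

d = -159 ≡ 1 (mod 4), so O_K = ℤ[(1+√-159)/2] and disc(K) = d = -159.
Since gcd(6367, -159) = 1 the prime 6367 does not ramify.
(-159/6367) = 6208^3183 mod 6367 = 1, giving Legendre symbol 1.
d is a quadratic residue mod p, hence 6367 splits in O_K.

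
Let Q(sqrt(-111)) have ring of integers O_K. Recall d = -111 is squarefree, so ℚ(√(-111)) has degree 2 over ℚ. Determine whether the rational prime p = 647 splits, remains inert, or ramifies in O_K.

d = -111 ≡ 1 (mod 4), so O_K = ℤ[(1+√-111)/2] and disc(K) = d = -111.
647 ∤ -111, so 647 is unramified.
Legendre symbol by Euler's criterion: (-111/647) ≡ (-111)^323 ≡ 1 (mod 647), i.e. (-111/647) = 1.
d is a quadratic residue mod p, hence 647 splits in O_K.

splits completely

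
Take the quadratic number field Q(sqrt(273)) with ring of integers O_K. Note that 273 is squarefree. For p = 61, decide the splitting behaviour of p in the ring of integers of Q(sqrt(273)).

273 mod 4 = 1, hence disc K = 273 and O_K = ℤ[(1+√273)/2].
Since gcd(61, 273) = 1 the prime 61 does not ramify.
Compute (273/61) via Euler: 29^((61-1)/2) mod 61 = 60, so (273/61) = -1.
(273/61) = -1, so 61 is inert.

61 remains inert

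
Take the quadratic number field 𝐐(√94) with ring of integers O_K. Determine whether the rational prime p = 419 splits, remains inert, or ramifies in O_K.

94 mod 4 = 2, hence disc K = 4·94 = 376 and O_K = ℤ[√94].
disc(K) = 376 is not divisible by 419; 419 is unramified.
Compute (94/419) via Euler: 94^((419-1)/2) mod 419 = 418, so (94/419) = -1.
d is a non-residue mod p, hence 419 remains inert in O_K.

inert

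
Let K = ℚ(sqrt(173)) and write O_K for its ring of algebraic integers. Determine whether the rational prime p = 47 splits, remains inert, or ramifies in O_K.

Since 173 ≡ 1 mod 4, the ring of integers is ℤ[(1+√173)/2] with discriminant 173.
47 ∤ 173, so 47 is unramified.
(173/47) = 32^23 mod 47 = 1, giving Legendre symbol 1.
d is a quadratic residue mod p, hence 47 splits in O_K.

split — (47) = 𝔭₁𝔭₂ with 𝔭₁ ≠ 𝔭₂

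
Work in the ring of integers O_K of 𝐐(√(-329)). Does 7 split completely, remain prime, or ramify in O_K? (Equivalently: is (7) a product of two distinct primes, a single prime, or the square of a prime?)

ramified — (7) = 𝔭²

Since -329 ≢ 1 mod 4, the ring of integers is ℤ[√-329] with discriminant 4·(-329) = -1316.
7 divides disc(K) = -1316, so 7 ramifies.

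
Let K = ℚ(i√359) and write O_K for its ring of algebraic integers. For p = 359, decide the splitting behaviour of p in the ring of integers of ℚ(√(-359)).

ramified

-359 mod 4 = 1, hence disc K = -359 and O_K = ℤ[(1+√-359)/2].
disc(K) = -359 = 359·(-1), so p = 359 is ramified.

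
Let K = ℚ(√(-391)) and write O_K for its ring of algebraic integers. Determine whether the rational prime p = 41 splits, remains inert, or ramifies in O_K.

p is inert

-391 mod 4 = 1, hence disc K = -391 and O_K = ℤ[(1+√-391)/2].
41 ∤ -391, so 41 is unramified.
Compute (-391/41) via Euler: 19^((41-1)/2) mod 41 = 40, so (-391/41) = -1.
d is a non-residue mod p, hence 41 remains inert in O_K.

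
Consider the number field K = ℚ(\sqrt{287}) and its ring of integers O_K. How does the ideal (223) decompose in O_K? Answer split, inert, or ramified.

Since 287 ≢ 1 mod 4, the ring of integers is ℤ[√287] with discriminant 4·287 = 1148.
disc(K) = 1148 is not divisible by 223; 223 is unramified.
(287/223) = 64^111 mod 223 = 1, giving Legendre symbol 1.
d is a quadratic residue mod p, hence 223 splits in O_K.

split — (223) = 𝔭₁𝔭₂ with 𝔭₁ ≠ 𝔭₂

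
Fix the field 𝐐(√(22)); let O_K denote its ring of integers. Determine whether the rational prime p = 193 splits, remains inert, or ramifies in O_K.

193 remains inert

d = 22 ≡ 2 (mod 4), so O_K = ℤ[√22] and disc(K) = 4d = 88.
disc(K) = 88 is not divisible by 193; 193 is unramified.
Compute (22/193) via Euler: 22^((193-1)/2) mod 193 = 192, so (22/193) = -1.
(22/193) = -1, so 193 is inert.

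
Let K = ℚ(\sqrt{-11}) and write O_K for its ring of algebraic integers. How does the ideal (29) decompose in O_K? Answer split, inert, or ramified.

inert — (29) stays prime in O_K

d = -11 ≡ 1 (mod 4), so O_K = ℤ[(1+√-11)/2] and disc(K) = d = -11.
disc(K) = -11 is not divisible by 29; 29 is unramified.
Euler's criterion: (-11)^14 mod 29 = 28. Thus (-11|29) = -1.
d is a non-residue mod p, hence 29 remains inert in O_K.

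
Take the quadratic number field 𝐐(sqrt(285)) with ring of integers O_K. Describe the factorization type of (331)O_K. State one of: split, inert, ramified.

Since 285 ≡ 1 mod 4, the ring of integers is ℤ[(1+√285)/2] with discriminant 285.
331 ∤ 285, so 331 is unramified.
Euler's criterion: 285^165 mod 331 = 330. Thus (285|331) = -1.
Legendre symbol -1 ⇒ 331 is inert.

p is inert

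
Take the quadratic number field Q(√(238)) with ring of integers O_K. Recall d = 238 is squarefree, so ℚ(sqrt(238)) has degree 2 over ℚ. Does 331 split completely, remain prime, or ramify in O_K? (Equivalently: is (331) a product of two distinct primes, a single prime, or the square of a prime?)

331 splits in O_K

d = 238 ≡ 2 (mod 4), so O_K = ℤ[√238] and disc(K) = 4d = 952.
331 ∤ 952, so 331 is unramified.
(238/331) = 238^165 mod 331 = 1, giving Legendre symbol 1.
Legendre symbol 1 ⇒ 331 is split.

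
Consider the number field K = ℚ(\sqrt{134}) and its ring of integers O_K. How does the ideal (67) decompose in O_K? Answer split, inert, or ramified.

67 is ramified

d = 134 ≡ 2 (mod 4), so O_K = ℤ[√134] and disc(K) = 4d = 536.
67 divides disc(K) = 536, so 67 ramifies.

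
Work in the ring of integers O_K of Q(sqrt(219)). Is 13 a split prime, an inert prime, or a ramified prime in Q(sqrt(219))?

inert — (13) stays prime in O_K

d = 219 ≡ 3 (mod 4), so O_K = ℤ[√219] and disc(K) = 4d = 876.
Since gcd(13, 876) = 1 the prime 13 does not ramify.
Euler's criterion: 219^6 mod 13 = 12. Thus (219|13) = -1.
(219/13) = -1, so 13 is inert.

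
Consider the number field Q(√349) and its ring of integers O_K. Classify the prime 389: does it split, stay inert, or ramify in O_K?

inert

Since 349 ≡ 1 mod 4, the ring of integers is ℤ[(1+√349)/2] with discriminant 349.
disc(K) = 349 is not divisible by 389; 389 is unramified.
Compute (349/389) via Euler: 349^((389-1)/2) mod 389 = 388, so (349/389) = -1.
d is a non-residue mod p, hence 389 remains inert in O_K.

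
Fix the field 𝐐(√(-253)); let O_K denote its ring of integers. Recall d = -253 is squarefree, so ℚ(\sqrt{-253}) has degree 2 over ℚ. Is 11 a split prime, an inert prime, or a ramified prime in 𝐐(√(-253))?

-253 mod 4 = 3, hence disc K = 4·(-253) = -1012 and O_K = ℤ[√-253].
Ramification test: 11 | -1012. The prime 11 ramifies in K.

p ramifies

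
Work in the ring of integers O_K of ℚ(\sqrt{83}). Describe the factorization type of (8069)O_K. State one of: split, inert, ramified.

remains prime (inert)

Since 83 ≢ 1 mod 4, the ring of integers is ℤ[√83] with discriminant 4·83 = 332.
disc(K) = 332 is not divisible by 8069; 8069 is unramified.
Legendre symbol by Euler's criterion: (83/8069) ≡ 83^4034 ≡ 8068 (mod 8069), i.e. (83/8069) = -1.
Legendre symbol -1 ⇒ 8069 is inert.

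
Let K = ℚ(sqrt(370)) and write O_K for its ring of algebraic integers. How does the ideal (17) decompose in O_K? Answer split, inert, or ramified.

370 mod 4 = 2, hence disc K = 4·370 = 1480 and O_K = ℤ[√370].
Since gcd(17, 1480) = 1 the prime 17 does not ramify.
Euler's criterion: 370^8 mod 17 = 1. Thus (370|17) = 1.
Legendre symbol 1 ⇒ 17 is split.

17 splits in O_K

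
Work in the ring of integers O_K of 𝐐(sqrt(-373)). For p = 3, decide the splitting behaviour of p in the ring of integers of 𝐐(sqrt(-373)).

d = -373 ≡ 3 (mod 4), so O_K = ℤ[√-373] and disc(K) = 4d = -1492.
3 ∤ -1492, so 3 is unramified.
(-373/3) = 2^1 mod 3 = 2, giving Legendre symbol -1.
d is a non-residue mod p, hence 3 remains inert in O_K.

3 remains inert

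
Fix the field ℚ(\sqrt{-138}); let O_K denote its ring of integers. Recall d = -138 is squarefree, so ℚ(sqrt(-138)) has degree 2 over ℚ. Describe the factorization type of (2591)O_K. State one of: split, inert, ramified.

remains prime (inert)

d = -138 ≡ 2 (mod 4), so O_K = ℤ[√-138] and disc(K) = 4d = -552.
disc(K) = -552 is not divisible by 2591; 2591 is unramified.
Legendre symbol by Euler's criterion: (-138/2591) ≡ (-138)^1295 ≡ 2590 (mod 2591), i.e. (-138/2591) = -1.
Legendre symbol -1 ⇒ 2591 is inert.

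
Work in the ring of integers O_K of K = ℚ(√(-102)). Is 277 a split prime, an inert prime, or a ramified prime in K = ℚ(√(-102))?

split

d = -102 ≡ 2 (mod 4), so O_K = ℤ[√-102] and disc(K) = 4d = -408.
Since gcd(277, -408) = 1 the prime 277 does not ramify.
Legendre symbol by Euler's criterion: (-102/277) ≡ (-102)^138 ≡ 1 (mod 277), i.e. (-102/277) = 1.
d is a quadratic residue mod p, hence 277 splits in O_K.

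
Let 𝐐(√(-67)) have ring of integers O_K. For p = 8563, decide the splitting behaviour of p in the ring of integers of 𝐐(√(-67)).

8563 splits in O_K

-67 mod 4 = 1, hence disc K = -67 and O_K = ℤ[(1+√-67)/2].
8563 ∤ -67, so 8563 is unramified.
Euler's criterion: (-67)^4281 mod 8563 = 1. Thus (-67|8563) = 1.
Legendre symbol 1 ⇒ 8563 is split.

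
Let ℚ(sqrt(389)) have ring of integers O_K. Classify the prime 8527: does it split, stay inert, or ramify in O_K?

Since 389 ≡ 1 mod 4, the ring of integers is ℤ[(1+√389)/2] with discriminant 389.
8527 ∤ 389, so 8527 is unramified.
Legendre symbol by Euler's criterion: (389/8527) ≡ 389^4263 ≡ 8526 (mod 8527), i.e. (389/8527) = -1.
d is a non-residue mod p, hence 8527 remains inert in O_K.

8527 remains inert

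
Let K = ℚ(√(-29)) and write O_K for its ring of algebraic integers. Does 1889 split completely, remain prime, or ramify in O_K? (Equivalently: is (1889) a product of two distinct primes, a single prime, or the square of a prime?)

Since -29 ≢ 1 mod 4, the ring of integers is ℤ[√-29] with discriminant 4·(-29) = -116.
Since gcd(1889, -116) = 1 the prime 1889 does not ramify.
(-29/1889) = 1860^944 mod 1889 = 1, giving Legendre symbol 1.
d is a quadratic residue mod p, hence 1889 splits in O_K.

split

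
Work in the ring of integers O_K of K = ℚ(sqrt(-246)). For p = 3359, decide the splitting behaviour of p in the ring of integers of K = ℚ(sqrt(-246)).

splits completely

Since -246 ≢ 1 mod 4, the ring of integers is ℤ[√-246] with discriminant 4·(-246) = -984.
3359 ∤ -984, so 3359 is unramified.
Legendre symbol by Euler's criterion: (-246/3359) ≡ (-246)^1679 ≡ 1 (mod 3359), i.e. (-246/3359) = 1.
d is a quadratic residue mod p, hence 3359 splits in O_K.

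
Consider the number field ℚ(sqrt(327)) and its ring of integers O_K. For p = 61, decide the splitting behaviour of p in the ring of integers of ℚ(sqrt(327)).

327 mod 4 = 3, hence disc K = 4·327 = 1308 and O_K = ℤ[√327].
Since gcd(61, 1308) = 1 the prime 61 does not ramify.
Compute (327/61) via Euler: 22^((61-1)/2) mod 61 = 1, so (327/61) = 1.
(327/61) = 1, so 61 splits.

split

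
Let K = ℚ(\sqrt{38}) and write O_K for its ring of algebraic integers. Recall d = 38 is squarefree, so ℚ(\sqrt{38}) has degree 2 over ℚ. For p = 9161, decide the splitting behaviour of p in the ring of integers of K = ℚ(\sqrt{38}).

38 mod 4 = 2, hence disc K = 4·38 = 152 and O_K = ℤ[√38].
disc(K) = 152 is not divisible by 9161; 9161 is unramified.
Compute (38/9161) via Euler: 38^((9161-1)/2) mod 9161 = 9160, so (38/9161) = -1.
d is a non-residue mod p, hence 9161 remains inert in O_K.

p is inert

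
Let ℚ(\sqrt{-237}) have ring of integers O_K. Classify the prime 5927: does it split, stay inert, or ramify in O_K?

split

d = -237 ≡ 3 (mod 4), so O_K = ℤ[√-237] and disc(K) = 4d = -948.
5927 ∤ -948, so 5927 is unramified.
Legendre symbol by Euler's criterion: (-237/5927) ≡ (-237)^2963 ≡ 1 (mod 5927), i.e. (-237/5927) = 1.
Legendre symbol 1 ⇒ 5927 is split.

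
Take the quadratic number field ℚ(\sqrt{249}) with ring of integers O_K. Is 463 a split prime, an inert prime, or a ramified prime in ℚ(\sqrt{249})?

Since 249 ≡ 1 mod 4, the ring of integers is ℤ[(1+√249)/2] with discriminant 249.
Since gcd(463, 249) = 1 the prime 463 does not ramify.
Euler's criterion: 249^231 mod 463 = 1. Thus (249|463) = 1.
(249/463) = 1, so 463 splits.

p splits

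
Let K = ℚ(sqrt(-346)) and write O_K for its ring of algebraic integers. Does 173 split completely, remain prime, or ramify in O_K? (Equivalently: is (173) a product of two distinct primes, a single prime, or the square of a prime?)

-346 mod 4 = 2, hence disc K = 4·(-346) = -1384 and O_K = ℤ[√-346].
Ramification test: 173 | -1384. The prime 173 ramifies in K.

173 is ramified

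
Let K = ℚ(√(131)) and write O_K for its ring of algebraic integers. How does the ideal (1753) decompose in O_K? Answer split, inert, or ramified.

remains prime (inert)

131 mod 4 = 3, hence disc K = 4·131 = 524 and O_K = ℤ[√131].
disc(K) = 524 is not divisible by 1753; 1753 is unramified.
Legendre symbol by Euler's criterion: (131/1753) ≡ 131^876 ≡ 1752 (mod 1753), i.e. (131/1753) = -1.
d is a non-residue mod p, hence 1753 remains inert in O_K.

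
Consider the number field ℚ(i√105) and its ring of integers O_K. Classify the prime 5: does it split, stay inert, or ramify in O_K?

d = -105 ≡ 3 (mod 4), so O_K = ℤ[√-105] and disc(K) = 4d = -420.
disc(K) = -420 = 5·(-84), so p = 5 is ramified.

5 is ramified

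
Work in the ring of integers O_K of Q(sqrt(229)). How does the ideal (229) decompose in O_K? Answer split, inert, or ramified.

ramified

d = 229 ≡ 1 (mod 4), so O_K = ℤ[(1+√229)/2] and disc(K) = d = 229.
disc(K) = 229 = 229·1, so p = 229 is ramified.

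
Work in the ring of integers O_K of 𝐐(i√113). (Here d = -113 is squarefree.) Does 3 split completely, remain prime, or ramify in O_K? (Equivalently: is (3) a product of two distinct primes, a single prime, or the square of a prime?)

-113 mod 4 = 3, hence disc K = 4·(-113) = -452 and O_K = ℤ[√-113].
3 ∤ -452, so 3 is unramified.
(-113/3) = 1^1 mod 3 = 1, giving Legendre symbol 1.
(-113/3) = 1, so 3 splits.

p splits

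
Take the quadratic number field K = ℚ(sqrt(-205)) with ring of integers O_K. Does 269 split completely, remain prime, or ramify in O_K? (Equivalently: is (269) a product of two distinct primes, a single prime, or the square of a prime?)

269 splits in O_K

Since -205 ≢ 1 mod 4, the ring of integers is ℤ[√-205] with discriminant 4·(-205) = -820.
Since gcd(269, -820) = 1 the prime 269 does not ramify.
Legendre symbol by Euler's criterion: (-205/269) ≡ (-205)^134 ≡ 1 (mod 269), i.e. (-205/269) = 1.
(-205/269) = 1, so 269 splits.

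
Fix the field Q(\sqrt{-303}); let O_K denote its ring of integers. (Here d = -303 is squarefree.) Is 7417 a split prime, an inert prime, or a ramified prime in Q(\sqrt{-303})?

inert — (7417) stays prime in O_K

d = -303 ≡ 1 (mod 4), so O_K = ℤ[(1+√-303)/2] and disc(K) = d = -303.
disc(K) = -303 is not divisible by 7417; 7417 is unramified.
Legendre symbol by Euler's criterion: (-303/7417) ≡ (-303)^3708 ≡ 7416 (mod 7417), i.e. (-303/7417) = -1.
d is a non-residue mod p, hence 7417 remains inert in O_K.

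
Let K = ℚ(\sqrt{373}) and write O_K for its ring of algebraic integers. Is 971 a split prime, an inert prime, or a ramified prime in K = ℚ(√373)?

971 splits in O_K

d = 373 ≡ 1 (mod 4), so O_K = ℤ[(1+√373)/2] and disc(K) = d = 373.
Since gcd(971, 373) = 1 the prime 971 does not ramify.
Euler's criterion: 373^485 mod 971 = 1. Thus (373|971) = 1.
(373/971) = 1, so 971 splits.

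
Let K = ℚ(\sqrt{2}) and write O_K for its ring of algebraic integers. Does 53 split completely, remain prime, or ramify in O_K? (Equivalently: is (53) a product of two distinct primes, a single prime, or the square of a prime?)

53 remains inert

2 mod 4 = 2, hence disc K = 4·2 = 8 and O_K = ℤ[√2].
53 ∤ 8, so 53 is unramified.
Euler's criterion: 2^26 mod 53 = 52. Thus (2|53) = -1.
d is a non-residue mod p, hence 53 remains inert in O_K.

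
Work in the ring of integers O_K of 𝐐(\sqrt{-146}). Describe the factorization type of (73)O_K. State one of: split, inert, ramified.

-146 mod 4 = 2, hence disc K = 4·(-146) = -584 and O_K = ℤ[√-146].
disc(K) = -584 = 73·(-8), so p = 73 is ramified.

ramified — (73) = 𝔭²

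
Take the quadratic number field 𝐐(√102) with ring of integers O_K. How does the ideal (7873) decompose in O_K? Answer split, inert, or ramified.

Since 102 ≢ 1 mod 4, the ring of integers is ℤ[√102] with discriminant 4·102 = 408.
Since gcd(7873, 408) = 1 the prime 7873 does not ramify.
(102/7873) = 102^3936 mod 7873 = 1, giving Legendre symbol 1.
d is a quadratic residue mod p, hence 7873 splits in O_K.

split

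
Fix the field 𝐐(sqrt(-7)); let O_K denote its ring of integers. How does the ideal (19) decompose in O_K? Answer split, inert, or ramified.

remains prime (inert)

-7 mod 4 = 1, hence disc K = -7 and O_K = ℤ[(1+√-7)/2].
Since gcd(19, -7) = 1 the prime 19 does not ramify.
Legendre symbol by Euler's criterion: (-7/19) ≡ (-7)^9 ≡ 18 (mod 19), i.e. (-7/19) = -1.
(-7/19) = -1, so 19 is inert.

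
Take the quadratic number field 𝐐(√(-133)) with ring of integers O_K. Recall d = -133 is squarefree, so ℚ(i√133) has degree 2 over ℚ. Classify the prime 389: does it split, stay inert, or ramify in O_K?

p splits

-133 mod 4 = 3, hence disc K = 4·(-133) = -532 and O_K = ℤ[√-133].
389 ∤ -532, so 389 is unramified.
Compute (-133/389) via Euler: 256^((389-1)/2) mod 389 = 1, so (-133/389) = 1.
Legendre symbol 1 ⇒ 389 is split.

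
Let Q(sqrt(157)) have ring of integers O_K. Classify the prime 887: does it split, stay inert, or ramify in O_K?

157 mod 4 = 1, hence disc K = 157 and O_K = ℤ[(1+√157)/2].
disc(K) = 157 is not divisible by 887; 887 is unramified.
Compute (157/887) via Euler: 157^((887-1)/2) mod 887 = 886, so (157/887) = -1.
d is a non-residue mod p, hence 887 remains inert in O_K.

inert — (887) stays prime in O_K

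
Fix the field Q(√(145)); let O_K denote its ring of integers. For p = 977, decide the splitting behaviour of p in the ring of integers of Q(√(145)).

Since 145 ≡ 1 mod 4, the ring of integers is ℤ[(1+√145)/2] with discriminant 145.
Since gcd(977, 145) = 1 the prime 977 does not ramify.
(145/977) = 145^488 mod 977 = 976, giving Legendre symbol -1.
Legendre symbol -1 ⇒ 977 is inert.

inert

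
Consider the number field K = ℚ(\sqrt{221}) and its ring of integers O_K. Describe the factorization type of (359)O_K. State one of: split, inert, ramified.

359 remains inert

Since 221 ≡ 1 mod 4, the ring of integers is ℤ[(1+√221)/2] with discriminant 221.
disc(K) = 221 is not divisible by 359; 359 is unramified.
Euler's criterion: 221^179 mod 359 = 358. Thus (221|359) = -1.
(221/359) = -1, so 359 is inert.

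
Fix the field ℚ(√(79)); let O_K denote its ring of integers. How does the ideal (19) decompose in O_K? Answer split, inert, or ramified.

d = 79 ≡ 3 (mod 4), so O_K = ℤ[√79] and disc(K) = 4d = 316.
disc(K) = 316 is not divisible by 19; 19 is unramified.
(79/19) = 3^9 mod 19 = 18, giving Legendre symbol -1.
Legendre symbol -1 ⇒ 19 is inert.

remains prime (inert)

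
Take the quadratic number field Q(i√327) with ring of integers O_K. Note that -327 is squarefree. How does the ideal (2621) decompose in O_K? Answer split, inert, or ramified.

d = -327 ≡ 1 (mod 4), so O_K = ℤ[(1+√-327)/2] and disc(K) = d = -327.
Since gcd(2621, -327) = 1 the prime 2621 does not ramify.
Compute (-327/2621) via Euler: 2294^((2621-1)/2) mod 2621 = 2620, so (-327/2621) = -1.
Legendre symbol -1 ⇒ 2621 is inert.

remains prime (inert)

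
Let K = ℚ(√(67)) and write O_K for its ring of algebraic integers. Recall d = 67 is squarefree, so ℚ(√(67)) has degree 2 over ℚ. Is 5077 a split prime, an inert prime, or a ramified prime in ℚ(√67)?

inert — (5077) stays prime in O_K

Since 67 ≢ 1 mod 4, the ring of integers is ℤ[√67] with discriminant 4·67 = 268.
Since gcd(5077, 268) = 1 the prime 5077 does not ramify.
Compute (67/5077) via Euler: 67^((5077-1)/2) mod 5077 = 5076, so (67/5077) = -1.
(67/5077) = -1, so 5077 is inert.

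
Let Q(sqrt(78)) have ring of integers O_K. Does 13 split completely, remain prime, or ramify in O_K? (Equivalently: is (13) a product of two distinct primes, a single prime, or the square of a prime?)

Since 78 ≢ 1 mod 4, the ring of integers is ℤ[√78] with discriminant 4·78 = 312.
13 divides disc(K) = 312, so 13 ramifies.

p ramifies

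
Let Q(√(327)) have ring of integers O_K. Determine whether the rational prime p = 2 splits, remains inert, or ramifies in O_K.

ramified — (2) = 𝔭²

d = 327 ≡ 3 (mod 4), so O_K = ℤ[√327] and disc(K) = 4d = 1308.
Ramification test: 2 | 1308. The prime 2 ramifies in K.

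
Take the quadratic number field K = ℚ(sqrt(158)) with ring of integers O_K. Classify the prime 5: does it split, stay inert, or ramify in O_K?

5 remains inert

d = 158 ≡ 2 (mod 4), so O_K = ℤ[√158] and disc(K) = 4d = 632.
Since gcd(5, 632) = 1 the prime 5 does not ramify.
Euler's criterion: 158^2 mod 5 = 4. Thus (158|5) = -1.
d is a non-residue mod p, hence 5 remains inert in O_K.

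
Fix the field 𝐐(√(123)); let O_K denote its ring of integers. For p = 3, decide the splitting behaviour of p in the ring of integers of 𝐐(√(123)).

ramified

d = 123 ≡ 3 (mod 4), so O_K = ℤ[√123] and disc(K) = 4d = 492.
Ramification test: 3 | 492. The prime 3 ramifies in K.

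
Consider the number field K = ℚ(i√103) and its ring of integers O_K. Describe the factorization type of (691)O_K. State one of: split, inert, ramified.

-103 mod 4 = 1, hence disc K = -103 and O_K = ℤ[(1+√-103)/2].
691 ∤ -103, so 691 is unramified.
(-103/691) = 588^345 mod 691 = 690, giving Legendre symbol -1.
d is a non-residue mod p, hence 691 remains inert in O_K.

remains prime (inert)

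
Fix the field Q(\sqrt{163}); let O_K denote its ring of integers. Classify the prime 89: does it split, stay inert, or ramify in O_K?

d = 163 ≡ 3 (mod 4), so O_K = ℤ[√163] and disc(K) = 4d = 652.
disc(K) = 652 is not divisible by 89; 89 is unramified.
Euler's criterion: 163^44 mod 89 = 88. Thus (163|89) = -1.
(163/89) = -1, so 89 is inert.

89 remains inert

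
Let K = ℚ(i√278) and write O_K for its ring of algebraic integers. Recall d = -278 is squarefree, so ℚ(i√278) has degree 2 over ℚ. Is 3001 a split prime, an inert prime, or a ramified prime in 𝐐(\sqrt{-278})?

-278 mod 4 = 2, hence disc K = 4·(-278) = -1112 and O_K = ℤ[√-278].
3001 ∤ -1112, so 3001 is unramified.
Euler's criterion: (-278)^1500 mod 3001 = 3000. Thus (-278|3001) = -1.
Legendre symbol -1 ⇒ 3001 is inert.

inert — (3001) stays prime in O_K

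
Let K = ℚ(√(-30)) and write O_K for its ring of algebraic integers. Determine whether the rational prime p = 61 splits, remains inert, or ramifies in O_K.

d = -30 ≡ 2 (mod 4), so O_K = ℤ[√-30] and disc(K) = 4d = -120.
disc(K) = -120 is not divisible by 61; 61 is unramified.
Legendre symbol by Euler's criterion: (-30/61) ≡ (-30)^30 ≡ 60 (mod 61), i.e. (-30/61) = -1.
(-30/61) = -1, so 61 is inert.

inert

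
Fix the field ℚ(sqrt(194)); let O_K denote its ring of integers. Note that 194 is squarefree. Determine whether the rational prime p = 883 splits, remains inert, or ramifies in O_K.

splits completely

d = 194 ≡ 2 (mod 4), so O_K = ℤ[√194] and disc(K) = 4d = 776.
883 ∤ 776, so 883 is unramified.
Legendre symbol by Euler's criterion: (194/883) ≡ 194^441 ≡ 1 (mod 883), i.e. (194/883) = 1.
Legendre symbol 1 ⇒ 883 is split.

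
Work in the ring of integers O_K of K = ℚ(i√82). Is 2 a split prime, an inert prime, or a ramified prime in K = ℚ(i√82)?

ramified

-82 mod 4 = 2, hence disc K = 4·(-82) = -328 and O_K = ℤ[√-82].
disc(K) = -328 = 2·(-164), so p = 2 is ramified.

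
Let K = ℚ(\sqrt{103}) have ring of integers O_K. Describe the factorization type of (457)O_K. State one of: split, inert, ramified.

103 mod 4 = 3, hence disc K = 4·103 = 412 and O_K = ℤ[√103].
457 ∤ 412, so 457 is unramified.
Compute (103/457) via Euler: 103^((457-1)/2) mod 457 = 456, so (103/457) = -1.
d is a non-residue mod p, hence 457 remains inert in O_K.

inert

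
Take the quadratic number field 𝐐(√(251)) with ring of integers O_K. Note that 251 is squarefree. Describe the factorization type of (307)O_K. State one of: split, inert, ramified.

split

Since 251 ≢ 1 mod 4, the ring of integers is ℤ[√251] with discriminant 4·251 = 1004.
307 ∤ 1004, so 307 is unramified.
Compute (251/307) via Euler: 251^((307-1)/2) mod 307 = 1, so (251/307) = 1.
(251/307) = 1, so 307 splits.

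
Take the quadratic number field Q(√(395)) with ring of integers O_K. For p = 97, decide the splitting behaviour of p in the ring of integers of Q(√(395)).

inert — (97) stays prime in O_K

395 mod 4 = 3, hence disc K = 4·395 = 1580 and O_K = ℤ[√395].
Since gcd(97, 1580) = 1 the prime 97 does not ramify.
Euler's criterion: 395^48 mod 97 = 96. Thus (395|97) = -1.
(395/97) = -1, so 97 is inert.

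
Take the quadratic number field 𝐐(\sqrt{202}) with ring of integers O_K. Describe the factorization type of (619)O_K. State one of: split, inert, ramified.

inert

Since 202 ≢ 1 mod 4, the ring of integers is ℤ[√202] with discriminant 4·202 = 808.
disc(K) = 808 is not divisible by 619; 619 is unramified.
Compute (202/619) via Euler: 202^((619-1)/2) mod 619 = 618, so (202/619) = -1.
Legendre symbol -1 ⇒ 619 is inert.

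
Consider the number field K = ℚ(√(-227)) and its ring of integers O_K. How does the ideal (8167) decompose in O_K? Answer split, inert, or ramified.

8167 splits in O_K

d = -227 ≡ 1 (mod 4), so O_K = ℤ[(1+√-227)/2] and disc(K) = d = -227.
8167 ∤ -227, so 8167 is unramified.
Legendre symbol by Euler's criterion: (-227/8167) ≡ (-227)^4083 ≡ 1 (mod 8167), i.e. (-227/8167) = 1.
Legendre symbol 1 ⇒ 8167 is split.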